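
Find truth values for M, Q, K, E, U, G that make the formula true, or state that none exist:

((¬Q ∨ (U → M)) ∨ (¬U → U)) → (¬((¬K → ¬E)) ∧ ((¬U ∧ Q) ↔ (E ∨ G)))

M: True; Q: True; K: False; E: True; U: False; G: True

  ((¬Q ∨ (U → M)) ∨ (¬U → U)) → (¬((¬K → ¬E)) ∧ ((¬U ∧ Q) ↔ (E ∨ G))) = True
    (¬Q ∨ (U → M)) ∨ (¬U → U) = True
      ¬Q ∨ (U → M) = True
        ¬Q = False
        U → M = True
      ¬U → U = False
        ¬U = True
    ¬((¬K → ¬E)) ∧ ((¬U ∧ Q) ↔ (E ∨ G)) = True
      ¬((¬K → ¬E)) = True
        ¬K → ¬E = False
          ¬K = True
          ¬E = False
      (¬U ∧ Q) ↔ (E ∨ G) = True
        ¬U ∧ Q = True
          ¬U = True
        E ∨ G = True
The formula evaluates to True.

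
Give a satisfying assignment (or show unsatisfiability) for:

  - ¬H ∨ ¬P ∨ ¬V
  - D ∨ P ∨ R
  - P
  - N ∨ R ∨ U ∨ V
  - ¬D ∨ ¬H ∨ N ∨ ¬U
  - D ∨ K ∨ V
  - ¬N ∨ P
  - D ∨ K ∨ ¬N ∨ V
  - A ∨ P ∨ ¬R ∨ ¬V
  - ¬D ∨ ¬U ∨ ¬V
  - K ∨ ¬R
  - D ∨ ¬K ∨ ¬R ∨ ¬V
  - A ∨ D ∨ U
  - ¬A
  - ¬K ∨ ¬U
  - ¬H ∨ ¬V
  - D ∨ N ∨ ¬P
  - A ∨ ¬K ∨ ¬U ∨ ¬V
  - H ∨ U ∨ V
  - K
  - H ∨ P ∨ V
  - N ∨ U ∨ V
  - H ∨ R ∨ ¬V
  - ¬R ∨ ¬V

P = True, U = False, K = True, H = True, N = True, A = False, R = False, D = True, V = False

Unit clause (P) forces P = True.
Unit clause (¬A) forces A = False.
Unit clause (K) forces K = True.
In (¬K ∨ ¬U) only ¬U is left, so U = False.
In (A ∨ D ∨ U) only D is left, so D = True.
Try H = False:
  (H ∨ U ∨ V) forces V = True.
  (H ∨ R ∨ ¬V) forces R = True.
  clause (¬R ∨ ¬V) is falsified — backtrack.
So H = True.
  then (¬H ∨ ¬P ∨ ¬V) forces V = False.
  then (N ∨ U ∨ V) forces N = True.
Set R = False.
All clauses satisfied.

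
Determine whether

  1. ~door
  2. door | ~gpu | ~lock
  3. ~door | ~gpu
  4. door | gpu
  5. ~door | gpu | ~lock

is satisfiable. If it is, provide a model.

Unit clause (~door) forces door = False.
In (door | gpu) only gpu is left, so gpu = True.
In (door | ~gpu | ~lock) only ~lock is left, so lock = False.
All clauses satisfied.

gpu=T, lock=F, door=F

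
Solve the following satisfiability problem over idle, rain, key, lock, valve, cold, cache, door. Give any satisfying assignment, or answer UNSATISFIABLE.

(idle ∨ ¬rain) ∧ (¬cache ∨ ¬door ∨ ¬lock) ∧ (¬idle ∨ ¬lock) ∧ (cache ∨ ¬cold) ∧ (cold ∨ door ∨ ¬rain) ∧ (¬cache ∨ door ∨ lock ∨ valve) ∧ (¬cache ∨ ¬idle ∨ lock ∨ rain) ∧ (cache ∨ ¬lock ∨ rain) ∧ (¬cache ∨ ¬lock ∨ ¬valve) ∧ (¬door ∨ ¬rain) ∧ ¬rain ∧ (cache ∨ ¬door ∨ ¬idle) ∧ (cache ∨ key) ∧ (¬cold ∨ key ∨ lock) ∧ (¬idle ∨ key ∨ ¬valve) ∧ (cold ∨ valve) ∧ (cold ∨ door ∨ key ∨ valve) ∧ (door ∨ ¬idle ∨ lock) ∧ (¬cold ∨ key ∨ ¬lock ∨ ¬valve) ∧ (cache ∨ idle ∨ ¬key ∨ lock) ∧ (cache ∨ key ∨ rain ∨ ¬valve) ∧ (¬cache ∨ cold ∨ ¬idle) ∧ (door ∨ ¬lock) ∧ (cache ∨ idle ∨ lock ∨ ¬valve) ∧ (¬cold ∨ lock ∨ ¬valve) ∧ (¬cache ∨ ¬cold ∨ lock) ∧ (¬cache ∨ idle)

No satisfying assignment exists.

Case idle = True:
  (¬idle ∨ ¬lock) forces lock = False.
  (¬rain) forces rain = False.
  (¬cache ∨ ¬idle ∨ lock ∨ rain) forces cache = False.
  (cache ∨ ¬cold) forces cold = False.
  (cache ∨ ¬door ∨ ¬idle) forces door = False.
  Clause (door ∨ ¬idle ∨ lock) is falsified — contradiction.
Case idle = False:
  (idle ∨ ¬rain) forces rain = False.
  (¬cache ∨ idle) forces cache = False.
  (cache ∨ ¬cold) forces cold = False.
  (cache ∨ ¬lock ∨ rain) forces lock = False.
  (cache ∨ key) forces key = True.
  Clause (cache ∨ idle ∨ ¬key ∨ lock) is falsified — contradiction.
Both cases fail, so the formula is unsatisfiable.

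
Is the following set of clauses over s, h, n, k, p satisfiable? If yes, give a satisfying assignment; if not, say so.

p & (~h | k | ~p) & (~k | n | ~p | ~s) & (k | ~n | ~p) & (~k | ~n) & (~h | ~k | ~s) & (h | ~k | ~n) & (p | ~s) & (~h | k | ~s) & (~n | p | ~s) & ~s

Unit clause (p) forces p = True.
Unit clause (~s) forces s = False.
Set h = False.
Try n = True:
  (k | ~n | ~p) forces k = True.
  clause (~k | ~n) is falsified — backtrack.
So n = False.
Set k = True.
All clauses satisfied.

s=F; h=F; n=F; k=T; p=T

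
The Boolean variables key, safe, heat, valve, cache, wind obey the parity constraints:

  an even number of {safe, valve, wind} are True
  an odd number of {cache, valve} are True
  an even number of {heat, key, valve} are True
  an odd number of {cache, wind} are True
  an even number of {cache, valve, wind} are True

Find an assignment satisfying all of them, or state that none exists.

key: True, safe: False, heat: False, valve: True, cache: False, wind: True

{safe, valve, wind}: 2 true → even ✓
{cache, valve}: 1 true → odd ✓
{heat, key, valve}: 2 true → even ✓
{cache, wind}: 1 true → odd ✓
{cache, valve, wind}: 2 true → even ✓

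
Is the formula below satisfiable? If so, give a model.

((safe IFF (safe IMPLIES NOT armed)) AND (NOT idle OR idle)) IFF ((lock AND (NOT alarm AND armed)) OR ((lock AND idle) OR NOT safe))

alarm = True, lock = True, safe = True, idle = False, armed = True

  ((safe IFF (safe IMPLIES NOT armed)) AND (NOT idle OR idle)) IFF ((lock AND (NOT alarm AND armed)) OR ((lock AND idle) OR NOT safe)) = True
    (safe IFF (safe IMPLIES NOT armed)) AND (NOT idle OR idle) = False
      safe IFF (safe IMPLIES NOT armed) = False
        safe IMPLIES NOT armed = False
          NOT armed = False
      NOT idle OR idle = True
        NOT idle = True
    (lock AND (NOT alarm AND armed)) OR ((lock AND idle) OR NOT safe) = False
      lock AND (NOT alarm AND armed) = False
        NOT alarm AND armed = False
          NOT alarm = False
      (lock AND idle) OR NOT safe = False
        lock AND idle = False
        NOT safe = False
The formula evaluates to True.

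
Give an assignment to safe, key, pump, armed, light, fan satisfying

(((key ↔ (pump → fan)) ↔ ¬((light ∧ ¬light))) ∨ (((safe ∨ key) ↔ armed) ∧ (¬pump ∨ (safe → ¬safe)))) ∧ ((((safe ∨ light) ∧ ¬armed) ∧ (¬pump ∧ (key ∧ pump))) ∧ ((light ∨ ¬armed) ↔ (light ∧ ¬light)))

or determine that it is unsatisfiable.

No satisfying assignment exists.

Case pump = True: the conjunct ¬pump is False.
Case pump = False: the conjunct pump is False.
Both cases fail — unsatisfiable.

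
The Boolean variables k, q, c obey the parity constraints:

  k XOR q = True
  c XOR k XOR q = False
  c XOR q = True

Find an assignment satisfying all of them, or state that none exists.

k = True, q = False, c = True

k XOR q = T XOR F = True ✓
c XOR k XOR q = T XOR T XOR F = False ✓
c XOR q = T XOR F = True ✓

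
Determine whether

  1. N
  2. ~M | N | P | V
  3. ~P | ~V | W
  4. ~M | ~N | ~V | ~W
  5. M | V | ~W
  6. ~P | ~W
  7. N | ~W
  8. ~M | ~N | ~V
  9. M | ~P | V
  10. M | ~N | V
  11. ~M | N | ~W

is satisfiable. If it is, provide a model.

Unit clause (N) forces N = True.
Set V = False.
  then (M | ~N | V) forces M = True.
Set W = False.
Set P = True.
All clauses satisfied.

V=F, M=T, W=F, N=T, P=T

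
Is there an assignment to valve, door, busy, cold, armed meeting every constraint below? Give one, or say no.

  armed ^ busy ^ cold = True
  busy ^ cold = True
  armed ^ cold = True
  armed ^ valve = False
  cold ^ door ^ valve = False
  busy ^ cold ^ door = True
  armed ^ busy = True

Adding constraints 2, 3, 4, 5, 6 mod 2: every variable appears an even number of times on the left, so the left side is 0.
But the right sides sum to 1 (mod 2). 0 ≠ 1 — the system is inconsistent.

UNSATISFIABLE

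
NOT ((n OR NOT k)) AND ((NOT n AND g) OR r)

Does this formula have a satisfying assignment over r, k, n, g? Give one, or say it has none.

r: True, k: True, n: False, g: True

  NOT ((n OR NOT k)) = True
    n OR NOT k = False
      NOT k = False
  (NOT n AND g) OR r = True
    NOT n AND g = True
      NOT n = True
Both conjuncts True, so the formula holds.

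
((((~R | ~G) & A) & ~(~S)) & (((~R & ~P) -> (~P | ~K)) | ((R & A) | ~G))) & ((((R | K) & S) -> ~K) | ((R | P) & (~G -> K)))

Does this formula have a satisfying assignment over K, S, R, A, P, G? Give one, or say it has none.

K: False, S: True, R: False, A: True, P: True, G: True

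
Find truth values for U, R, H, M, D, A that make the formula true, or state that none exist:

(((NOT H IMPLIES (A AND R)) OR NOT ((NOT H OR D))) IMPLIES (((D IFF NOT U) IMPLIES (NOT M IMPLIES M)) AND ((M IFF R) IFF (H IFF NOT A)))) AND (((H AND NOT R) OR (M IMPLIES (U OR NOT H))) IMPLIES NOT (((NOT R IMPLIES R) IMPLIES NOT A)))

U: False, R: True, H: True, M: True, D: True, A: False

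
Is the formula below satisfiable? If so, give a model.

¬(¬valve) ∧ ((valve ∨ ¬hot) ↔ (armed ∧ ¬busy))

armed = True; busy = False; valve = True; hot = True

  ¬(¬valve) = True
    ¬valve = False
  (valve ∨ ¬hot) ↔ (armed ∧ ¬busy) = True
    valve ∨ ¬hot = True
      ¬hot = False
    armed ∧ ¬busy = True
      ¬busy = True
Both conjuncts True, so the formula holds.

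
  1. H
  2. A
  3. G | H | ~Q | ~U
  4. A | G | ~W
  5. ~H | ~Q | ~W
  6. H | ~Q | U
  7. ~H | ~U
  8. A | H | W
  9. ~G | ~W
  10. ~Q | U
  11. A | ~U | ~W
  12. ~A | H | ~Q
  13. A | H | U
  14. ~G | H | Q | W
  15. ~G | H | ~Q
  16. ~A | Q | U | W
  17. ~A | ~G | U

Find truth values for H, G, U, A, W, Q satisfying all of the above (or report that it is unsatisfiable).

Unit clause (H) forces H = True.
Unit clause (A) forces A = True.
In (~H | ~U) only ~U is left, so U = False.
In (~Q | U) only ~Q is left, so Q = False.
In (~A | Q | U | W) only W is left, so W = True.
In (~A | ~G | U) only ~G is left, so G = False.
All clauses satisfied.

H = True, G = False, U = False, A = True, W = True, Q = False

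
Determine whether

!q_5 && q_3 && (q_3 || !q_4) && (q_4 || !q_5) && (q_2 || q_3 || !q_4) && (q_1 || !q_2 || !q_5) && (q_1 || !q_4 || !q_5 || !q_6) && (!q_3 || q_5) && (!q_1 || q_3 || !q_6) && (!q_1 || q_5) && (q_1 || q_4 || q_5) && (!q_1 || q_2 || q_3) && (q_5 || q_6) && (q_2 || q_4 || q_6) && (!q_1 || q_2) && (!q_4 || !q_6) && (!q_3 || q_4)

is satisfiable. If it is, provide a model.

Case q_3 = True:
  (!q_5) forces q_5 = False.
  Clause (!q_3 || q_5) is falsified — contradiction.
Case q_3 = False:
  Clause (q_3) is falsified — contradiction.
Both cases fail, so the formula is unsatisfiable.

Unsatisfiable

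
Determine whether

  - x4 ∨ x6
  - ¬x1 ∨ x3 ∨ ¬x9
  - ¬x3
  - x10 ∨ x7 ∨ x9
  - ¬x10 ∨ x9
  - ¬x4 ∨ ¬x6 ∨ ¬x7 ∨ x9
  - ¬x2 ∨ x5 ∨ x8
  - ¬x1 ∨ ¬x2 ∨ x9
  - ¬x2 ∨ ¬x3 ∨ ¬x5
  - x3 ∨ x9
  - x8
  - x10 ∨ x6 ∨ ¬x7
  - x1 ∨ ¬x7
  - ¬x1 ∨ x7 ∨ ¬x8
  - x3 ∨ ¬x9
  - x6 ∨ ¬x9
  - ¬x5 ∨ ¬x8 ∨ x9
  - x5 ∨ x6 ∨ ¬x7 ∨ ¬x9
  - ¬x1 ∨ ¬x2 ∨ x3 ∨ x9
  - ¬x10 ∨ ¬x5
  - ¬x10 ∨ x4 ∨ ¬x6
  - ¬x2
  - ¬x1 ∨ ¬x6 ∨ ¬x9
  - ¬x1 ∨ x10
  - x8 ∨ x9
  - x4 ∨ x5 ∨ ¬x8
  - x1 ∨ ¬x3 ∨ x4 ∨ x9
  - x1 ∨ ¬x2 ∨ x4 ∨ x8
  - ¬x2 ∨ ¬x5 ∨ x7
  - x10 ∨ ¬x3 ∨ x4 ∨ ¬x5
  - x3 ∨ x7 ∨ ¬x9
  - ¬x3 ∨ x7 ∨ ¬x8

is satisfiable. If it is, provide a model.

No satisfying assignment exists.

Case x3 = True:
  Clause (¬x3) is falsified — contradiction.
Case x3 = False:
  (x3 ∨ x9) forces x9 = True.
  Clause (x3 ∨ ¬x9) is falsified — contradiction.
Both cases fail, so the formula is unsatisfiable.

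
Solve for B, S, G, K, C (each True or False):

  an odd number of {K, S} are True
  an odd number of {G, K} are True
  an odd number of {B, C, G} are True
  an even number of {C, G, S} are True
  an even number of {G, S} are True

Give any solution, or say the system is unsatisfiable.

B=T, S=F, G=F, K=T, C=F

{K, S}: 1 true → odd ✓
{G, K}: 1 true → odd ✓
{B, C, G}: 1 true → odd ✓
{C, G, S}: 0 true → even ✓
{G, S}: 0 true → even ✓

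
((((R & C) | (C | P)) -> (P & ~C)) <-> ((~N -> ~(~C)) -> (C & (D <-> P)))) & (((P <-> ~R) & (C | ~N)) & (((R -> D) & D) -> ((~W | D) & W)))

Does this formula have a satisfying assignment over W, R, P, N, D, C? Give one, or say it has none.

W: True, R: False, P: True, N: False, D: False, C: True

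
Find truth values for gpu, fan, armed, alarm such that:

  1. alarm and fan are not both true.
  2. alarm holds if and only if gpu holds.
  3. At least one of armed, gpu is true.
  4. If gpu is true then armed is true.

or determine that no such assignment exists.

gpu: False; fan: False; armed: True; alarm: False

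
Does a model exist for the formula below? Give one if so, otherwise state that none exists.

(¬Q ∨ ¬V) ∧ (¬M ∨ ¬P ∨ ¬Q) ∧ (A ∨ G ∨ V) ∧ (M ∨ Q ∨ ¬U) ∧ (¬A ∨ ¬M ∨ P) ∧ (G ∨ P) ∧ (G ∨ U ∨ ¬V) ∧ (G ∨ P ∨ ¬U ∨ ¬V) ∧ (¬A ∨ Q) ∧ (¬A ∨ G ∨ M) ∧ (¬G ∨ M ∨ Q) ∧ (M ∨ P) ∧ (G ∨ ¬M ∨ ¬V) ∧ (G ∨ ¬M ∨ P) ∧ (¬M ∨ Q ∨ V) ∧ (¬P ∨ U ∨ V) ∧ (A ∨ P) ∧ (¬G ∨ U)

U = True, Q = False, A = False, P = True, V = True, G = True, M = True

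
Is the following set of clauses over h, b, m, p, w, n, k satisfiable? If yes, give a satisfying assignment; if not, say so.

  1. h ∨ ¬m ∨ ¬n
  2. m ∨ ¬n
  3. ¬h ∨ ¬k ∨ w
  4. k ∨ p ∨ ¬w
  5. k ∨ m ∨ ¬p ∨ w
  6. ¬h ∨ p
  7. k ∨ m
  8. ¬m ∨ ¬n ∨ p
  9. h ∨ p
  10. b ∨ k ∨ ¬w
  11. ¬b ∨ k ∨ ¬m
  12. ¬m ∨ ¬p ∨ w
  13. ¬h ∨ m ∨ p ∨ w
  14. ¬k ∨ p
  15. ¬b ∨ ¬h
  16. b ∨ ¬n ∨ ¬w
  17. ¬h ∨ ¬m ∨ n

h = False, b = True, m = True, p = True, w = True, n = False, k = True

Set h = False.
  then (h ∨ p) forces p = True.
Set b = True.
Set m = True.
  then (h ∨ ¬m ∨ ¬n) forces n = False.
  then (¬b ∨ k ∨ ¬m) forces k = True.
  then (¬m ∨ ¬p ∨ w) forces w = True.
All clauses satisfied.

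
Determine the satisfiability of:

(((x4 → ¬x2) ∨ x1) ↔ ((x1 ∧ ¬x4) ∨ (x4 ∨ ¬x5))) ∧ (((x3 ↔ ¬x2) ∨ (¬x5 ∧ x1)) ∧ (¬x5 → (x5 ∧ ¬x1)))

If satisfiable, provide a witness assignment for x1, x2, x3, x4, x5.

x1: True, x2: False, x3: True, x4: False, x5: True

  ((x4 → ¬x2) ∨ x1) ↔ ((x1 ∧ ¬x4) ∨ (x4 ∨ ¬x5)) = True
    (x4 → ¬x2) ∨ x1 = True
      x4 → ¬x2 = True
        ¬x2 = True
    (x1 ∧ ¬x4) ∨ (x4 ∨ ¬x5) = True
      x1 ∧ ¬x4 = True
        ¬x4 = True
      x4 ∨ ¬x5 = False
        ¬x5 = False
  ((x3 ↔ ¬x2) ∨ (¬x5 ∧ x1)) ∧ (¬x5 → (x5 ∧ ¬x1)) = True
    (x3 ↔ ¬x2) ∨ (¬x5 ∧ x1) = True
      x3 ↔ ¬x2 = True
        ¬x2 = True
      ¬x5 ∧ x1 = False
        ¬x5 = False
    ¬x5 → (x5 ∧ ¬x1) = True
      ¬x5 = False
      x5 ∧ ¬x1 = False
        ¬x1 = False
Both conjuncts True, so the formula holds.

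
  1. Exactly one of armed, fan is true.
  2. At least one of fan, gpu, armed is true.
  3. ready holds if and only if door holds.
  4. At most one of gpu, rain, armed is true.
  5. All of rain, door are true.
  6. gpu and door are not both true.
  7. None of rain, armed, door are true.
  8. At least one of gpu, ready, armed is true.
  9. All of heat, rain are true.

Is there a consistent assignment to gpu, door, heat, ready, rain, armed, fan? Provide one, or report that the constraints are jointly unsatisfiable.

Unsatisfiable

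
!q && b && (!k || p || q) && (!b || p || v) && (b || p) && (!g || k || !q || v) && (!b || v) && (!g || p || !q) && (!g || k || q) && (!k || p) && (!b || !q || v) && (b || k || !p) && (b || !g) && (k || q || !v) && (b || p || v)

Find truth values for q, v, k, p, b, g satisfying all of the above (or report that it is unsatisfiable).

q: False, v: True, k: True, p: True, b: True, g: False

Unit clause (!q) forces q = False.
Unit clause (b) forces b = True.
In (!b || v) only v is left, so v = True.
In (k || q || !v) only k is left, so k = True.
In (!k || p || q) only p is left, so p = True.
Set g = False.
All clauses satisfied.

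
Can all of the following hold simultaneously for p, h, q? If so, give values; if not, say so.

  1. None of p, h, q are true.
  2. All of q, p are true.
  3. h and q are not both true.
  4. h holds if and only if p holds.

Case p = True:
  Constraint (1) is violated (p=T) — contradiction.
Case p = False:
  Constraint (2) is violated (p=F) — contradiction.
Both cases fail — unsatisfiable.

Unsatisfiable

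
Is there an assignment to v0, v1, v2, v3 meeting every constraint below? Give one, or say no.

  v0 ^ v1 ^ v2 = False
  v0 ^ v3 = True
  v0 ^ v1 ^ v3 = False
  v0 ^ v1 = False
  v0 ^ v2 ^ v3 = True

v0=T; v1=T; v2=F; v3=F

v0 ^ v1 ^ v2 = T ^ T ^ F = False ✓
v0 ^ v3 = T ^ F = True ✓
v0 ^ v1 ^ v3 = T ^ T ^ F = False ✓
v0 ^ v1 = T ^ T = False ✓
v0 ^ v2 ^ v3 = T ^ F ^ F = True ✓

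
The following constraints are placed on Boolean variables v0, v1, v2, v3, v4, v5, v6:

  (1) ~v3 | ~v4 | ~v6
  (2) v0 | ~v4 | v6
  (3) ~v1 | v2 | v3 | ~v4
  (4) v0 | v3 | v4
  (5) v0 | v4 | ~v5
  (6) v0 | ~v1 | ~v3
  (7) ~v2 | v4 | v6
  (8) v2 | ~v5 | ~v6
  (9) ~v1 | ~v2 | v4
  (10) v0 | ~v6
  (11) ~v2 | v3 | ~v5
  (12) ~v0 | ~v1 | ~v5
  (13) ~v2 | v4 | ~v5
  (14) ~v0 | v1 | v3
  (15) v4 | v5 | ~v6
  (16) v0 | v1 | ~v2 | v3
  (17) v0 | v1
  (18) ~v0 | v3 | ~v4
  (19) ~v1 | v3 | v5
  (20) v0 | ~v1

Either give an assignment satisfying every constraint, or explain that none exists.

Set v0 = True.
Set v1 = True.
  then (~v0 | ~v1 | ~v5) forces v5 = False.
  then (~v1 | v3 | v5) forces v3 = True.
Set v2 = False.
Set v4 = False.
  then (v4 | v5 | ~v6) forces v6 = False.
All clauses satisfied.

v0 = True, v1 = True, v2 = False, v3 = True, v4 = False, v5 = False, v6 = False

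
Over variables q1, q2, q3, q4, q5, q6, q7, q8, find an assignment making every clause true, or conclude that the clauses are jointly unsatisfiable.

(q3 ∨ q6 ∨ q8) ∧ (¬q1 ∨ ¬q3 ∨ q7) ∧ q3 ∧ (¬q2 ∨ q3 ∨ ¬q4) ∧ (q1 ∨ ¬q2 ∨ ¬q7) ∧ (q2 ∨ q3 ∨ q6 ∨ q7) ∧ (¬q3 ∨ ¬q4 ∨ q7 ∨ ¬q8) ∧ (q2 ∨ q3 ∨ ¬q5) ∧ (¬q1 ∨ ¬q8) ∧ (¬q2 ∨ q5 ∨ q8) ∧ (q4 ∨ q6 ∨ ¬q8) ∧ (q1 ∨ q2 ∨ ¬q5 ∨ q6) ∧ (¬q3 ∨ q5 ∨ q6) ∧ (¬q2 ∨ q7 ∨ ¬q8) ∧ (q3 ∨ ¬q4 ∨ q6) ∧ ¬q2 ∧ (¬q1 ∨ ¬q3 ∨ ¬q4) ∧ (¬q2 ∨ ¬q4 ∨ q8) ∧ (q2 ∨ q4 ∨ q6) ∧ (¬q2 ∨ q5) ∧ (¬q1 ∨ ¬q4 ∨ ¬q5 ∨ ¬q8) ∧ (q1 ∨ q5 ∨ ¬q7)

Unit clause (q3) forces q3 = True.
Unit clause (¬q2) forces q2 = False.
Set q1 = True.
  then (¬q1 ∨ ¬q3 ∨ q7) forces q7 = True.
  then (¬q1 ∨ ¬q8) forces q8 = False.
  then (¬q1 ∨ ¬q3 ∨ ¬q4) forces q4 = False.
  then (q2 ∨ q4 ∨ q6) forces q6 = True.
Set q5 = False.
All clauses satisfied.

q1=T, q2=F, q3=T, q4=F, q5=F, q6=T, q7=T, q8=F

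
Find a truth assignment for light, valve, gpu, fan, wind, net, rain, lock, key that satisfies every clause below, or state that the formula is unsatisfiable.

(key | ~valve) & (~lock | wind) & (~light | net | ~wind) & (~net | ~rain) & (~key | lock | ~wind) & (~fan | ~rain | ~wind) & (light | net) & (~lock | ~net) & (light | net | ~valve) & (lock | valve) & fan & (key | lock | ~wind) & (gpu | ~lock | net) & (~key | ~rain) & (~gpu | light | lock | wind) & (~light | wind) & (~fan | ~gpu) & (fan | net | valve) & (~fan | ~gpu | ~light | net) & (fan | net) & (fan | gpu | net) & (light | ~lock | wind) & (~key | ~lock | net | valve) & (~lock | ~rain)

Unit clause (fan) forces fan = True.
In (~fan | ~gpu) only ~gpu is left, so gpu = False.
Set light = False.
  then (light | net) forces net = True.
  then (~lock | ~net) forces lock = False.
  then (lock | valve) forces valve = True.
  then (key | ~valve) forces key = True.
  then (~net | ~rain) forces rain = False.
  then (~key | lock | ~wind) forces wind = False.
All clauses satisfied.

light = False, valve = True, gpu = False, fan = True, wind = False, net = True, rain = False, lock = False, key = True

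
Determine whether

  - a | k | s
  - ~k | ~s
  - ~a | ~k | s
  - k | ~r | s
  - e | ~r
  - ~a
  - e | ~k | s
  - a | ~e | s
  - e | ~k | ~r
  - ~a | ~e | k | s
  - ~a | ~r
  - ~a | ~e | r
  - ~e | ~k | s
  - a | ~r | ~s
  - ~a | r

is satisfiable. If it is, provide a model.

r = False, e = False, s = True, k = False, a = False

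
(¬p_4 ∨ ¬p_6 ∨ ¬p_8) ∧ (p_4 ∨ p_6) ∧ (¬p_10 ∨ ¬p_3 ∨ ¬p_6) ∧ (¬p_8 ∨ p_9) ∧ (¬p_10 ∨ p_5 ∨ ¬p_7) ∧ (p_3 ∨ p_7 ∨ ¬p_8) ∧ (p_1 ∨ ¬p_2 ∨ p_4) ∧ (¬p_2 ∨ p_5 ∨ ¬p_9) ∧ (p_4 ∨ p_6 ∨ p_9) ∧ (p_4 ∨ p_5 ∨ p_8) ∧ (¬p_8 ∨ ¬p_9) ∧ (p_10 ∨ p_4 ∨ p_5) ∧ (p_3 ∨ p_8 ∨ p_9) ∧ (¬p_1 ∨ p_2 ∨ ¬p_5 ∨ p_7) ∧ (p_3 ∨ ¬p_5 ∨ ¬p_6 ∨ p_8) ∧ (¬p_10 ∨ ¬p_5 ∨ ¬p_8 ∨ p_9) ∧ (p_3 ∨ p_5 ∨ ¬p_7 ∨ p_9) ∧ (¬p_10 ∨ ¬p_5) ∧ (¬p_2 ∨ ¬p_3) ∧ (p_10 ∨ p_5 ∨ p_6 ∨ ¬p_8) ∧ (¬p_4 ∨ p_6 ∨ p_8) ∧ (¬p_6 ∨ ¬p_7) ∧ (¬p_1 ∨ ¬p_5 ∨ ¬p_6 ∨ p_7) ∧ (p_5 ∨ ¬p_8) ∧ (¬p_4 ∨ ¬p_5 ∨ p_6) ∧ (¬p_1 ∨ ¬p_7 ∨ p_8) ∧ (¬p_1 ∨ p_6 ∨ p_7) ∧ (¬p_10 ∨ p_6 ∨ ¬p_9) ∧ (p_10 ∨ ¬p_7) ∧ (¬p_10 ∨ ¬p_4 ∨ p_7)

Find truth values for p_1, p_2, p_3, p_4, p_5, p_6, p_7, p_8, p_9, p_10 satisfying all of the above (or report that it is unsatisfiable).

Set p_1 = True.
Set p_2 = False.
Set p_3 = True.
Set p_4 = True.
Set p_5 = False.
  then (p_5 ∨ ¬p_8) forces p_8 = False.
  then (¬p_1 ∨ ¬p_7 ∨ p_8) forces p_7 = False.
  then (¬p_1 ∨ p_6 ∨ p_7) forces p_6 = True.
  then (¬p_10 ∨ ¬p_4 ∨ p_7) forces p_10 = False.
Set p_9 = True.
All clauses satisfied.

p_1 = True, p_2 = False, p_3 = True, p_4 = True, p_5 = False, p_6 = True, p_7 = False, p_8 = False, p_9 = True, p_10 = False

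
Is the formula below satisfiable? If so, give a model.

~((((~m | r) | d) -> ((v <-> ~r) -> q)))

m: False, v: True, q: False, d: True, r: False

  ~((((~m | r) | d) -> ((v <-> ~r) -> q))) = True
    ((~m | r) | d) -> ((v <-> ~r) -> q) = False
      (~m | r) | d = True
        ~m | r = True
          ~m = True
      (v <-> ~r) -> q = False
        v <-> ~r = True
          ~r = True
The formula evaluates to True.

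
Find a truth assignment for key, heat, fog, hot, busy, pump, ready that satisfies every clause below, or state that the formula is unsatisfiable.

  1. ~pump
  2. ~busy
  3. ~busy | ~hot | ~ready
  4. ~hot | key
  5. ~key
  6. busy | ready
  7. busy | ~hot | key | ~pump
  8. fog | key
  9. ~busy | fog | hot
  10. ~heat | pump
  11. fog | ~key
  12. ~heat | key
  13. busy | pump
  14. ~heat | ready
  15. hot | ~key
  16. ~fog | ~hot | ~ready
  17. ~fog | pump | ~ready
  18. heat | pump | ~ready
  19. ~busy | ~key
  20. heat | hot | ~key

Case busy = True:
  Clause (~busy) is falsified — contradiction.
Case busy = False:
  (~pump) forces pump = False.
  Clause (busy | pump) is falsified — contradiction.
Both cases fail, so the formula is unsatisfiable.

UNSATISFIABLE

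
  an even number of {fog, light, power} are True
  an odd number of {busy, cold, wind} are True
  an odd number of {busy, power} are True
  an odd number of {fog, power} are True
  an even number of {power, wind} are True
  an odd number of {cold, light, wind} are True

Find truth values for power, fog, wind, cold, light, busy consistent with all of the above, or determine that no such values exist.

power=F, fog=T, wind=F, cold=F, light=T, busy=T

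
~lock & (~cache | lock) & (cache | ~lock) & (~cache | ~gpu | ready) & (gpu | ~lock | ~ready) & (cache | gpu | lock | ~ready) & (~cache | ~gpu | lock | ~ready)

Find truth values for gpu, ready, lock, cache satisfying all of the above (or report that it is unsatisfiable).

gpu = True, ready = False, lock = False, cache = False

Unit clause (~lock) forces lock = False.
In (~cache | lock) only ~cache is left, so cache = False.
Set gpu = True.
Set ready = False.
All clauses satisfied.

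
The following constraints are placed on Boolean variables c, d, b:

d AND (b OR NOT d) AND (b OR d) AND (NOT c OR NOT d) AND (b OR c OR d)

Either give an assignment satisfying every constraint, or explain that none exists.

c: False, d: True, b: True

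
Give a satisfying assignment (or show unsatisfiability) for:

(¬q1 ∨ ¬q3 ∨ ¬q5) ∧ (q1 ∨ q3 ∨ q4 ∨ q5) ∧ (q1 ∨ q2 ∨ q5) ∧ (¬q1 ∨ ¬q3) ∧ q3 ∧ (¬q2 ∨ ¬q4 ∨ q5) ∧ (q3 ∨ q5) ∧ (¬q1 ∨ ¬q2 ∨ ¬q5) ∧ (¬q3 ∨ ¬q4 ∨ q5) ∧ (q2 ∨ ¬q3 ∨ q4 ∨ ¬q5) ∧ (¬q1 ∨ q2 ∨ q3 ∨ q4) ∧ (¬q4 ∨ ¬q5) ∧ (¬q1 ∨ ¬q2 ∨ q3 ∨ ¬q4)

q1 = False, q2 = True, q3 = True, q4 = False, q5 = True

Unit clause (q3) forces q3 = True.
In (¬q1 ∨ ¬q3) only ¬q1 is left, so q1 = False.
Try q2 = False:
  (q1 ∨ q2 ∨ q5) forces q5 = True.
  (q2 ∨ ¬q3 ∨ q4 ∨ ¬q5) forces q4 = True.
  clause (¬q4 ∨ ¬q5) is falsified — backtrack.
So q2 = True.
Set q4 = False.
Set q5 = True.
All clauses satisfied.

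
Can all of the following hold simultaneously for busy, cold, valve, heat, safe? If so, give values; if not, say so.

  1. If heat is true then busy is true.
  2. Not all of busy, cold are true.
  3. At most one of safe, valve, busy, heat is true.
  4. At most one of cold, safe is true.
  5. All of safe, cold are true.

Case cold = True:
  (2) with cold=T forces busy = False.
  (1) with busy=F forces heat = False.
  (4) with cold=T forces safe = False.
  Constraint (5) is violated (safe=F) — contradiction.
Case cold = False:
  Constraint (5) is violated (cold=F) — contradiction.
Both cases fail — unsatisfiable.

No satisfying assignment exists.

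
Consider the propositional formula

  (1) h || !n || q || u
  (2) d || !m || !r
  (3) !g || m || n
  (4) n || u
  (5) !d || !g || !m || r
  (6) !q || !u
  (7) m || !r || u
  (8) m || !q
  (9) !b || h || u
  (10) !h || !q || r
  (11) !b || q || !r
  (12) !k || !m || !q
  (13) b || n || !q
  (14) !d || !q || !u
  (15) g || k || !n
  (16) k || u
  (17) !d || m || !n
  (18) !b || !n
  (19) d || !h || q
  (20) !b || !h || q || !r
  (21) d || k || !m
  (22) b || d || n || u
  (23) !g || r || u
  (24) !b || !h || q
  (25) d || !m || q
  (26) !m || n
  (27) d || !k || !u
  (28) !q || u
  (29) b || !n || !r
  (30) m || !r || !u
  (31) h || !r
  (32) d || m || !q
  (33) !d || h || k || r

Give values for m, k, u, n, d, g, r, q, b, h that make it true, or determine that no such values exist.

m=F, k=F, u=T, n=T, d=F, g=T, r=F, q=F, b=F, h=F

Set m = False.
  then (m || !q) forces q = False.
Set k = False.
  then (k || u) forces u = True.
  then (m || !r || !u) forces r = False.
Set n = True.
  then (g || k || !n) forces g = True.
  then (!d || m || !n) forces d = False.
  then (!b || !n) forces b = False.
  then (d || !h || q) forces h = False.
All clauses satisfied.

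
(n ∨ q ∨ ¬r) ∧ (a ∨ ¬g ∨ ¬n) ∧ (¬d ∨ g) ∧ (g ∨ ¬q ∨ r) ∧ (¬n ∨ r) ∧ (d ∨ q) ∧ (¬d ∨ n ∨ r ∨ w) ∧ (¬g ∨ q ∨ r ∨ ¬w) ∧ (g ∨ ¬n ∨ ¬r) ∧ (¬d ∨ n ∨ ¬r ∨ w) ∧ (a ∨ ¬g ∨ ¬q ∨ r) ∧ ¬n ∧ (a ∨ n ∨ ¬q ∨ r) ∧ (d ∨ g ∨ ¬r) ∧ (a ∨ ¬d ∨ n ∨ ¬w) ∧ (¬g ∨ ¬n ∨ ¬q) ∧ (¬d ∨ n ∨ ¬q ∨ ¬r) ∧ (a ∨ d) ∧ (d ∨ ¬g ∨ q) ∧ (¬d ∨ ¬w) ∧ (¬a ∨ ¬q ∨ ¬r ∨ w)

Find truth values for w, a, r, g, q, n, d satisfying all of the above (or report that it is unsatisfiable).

w: True, a: True, r: True, g: True, q: True, n: False, d: False

Unit clause (¬n) forces n = False.
Set w = True.
  then (¬d ∨ ¬w) forces d = False.
  then (d ∨ q) forces q = True.
  then (a ∨ d) forces a = True.
Set r = True.
  then (d ∨ g ∨ ¬r) forces g = True.
All clauses satisfied.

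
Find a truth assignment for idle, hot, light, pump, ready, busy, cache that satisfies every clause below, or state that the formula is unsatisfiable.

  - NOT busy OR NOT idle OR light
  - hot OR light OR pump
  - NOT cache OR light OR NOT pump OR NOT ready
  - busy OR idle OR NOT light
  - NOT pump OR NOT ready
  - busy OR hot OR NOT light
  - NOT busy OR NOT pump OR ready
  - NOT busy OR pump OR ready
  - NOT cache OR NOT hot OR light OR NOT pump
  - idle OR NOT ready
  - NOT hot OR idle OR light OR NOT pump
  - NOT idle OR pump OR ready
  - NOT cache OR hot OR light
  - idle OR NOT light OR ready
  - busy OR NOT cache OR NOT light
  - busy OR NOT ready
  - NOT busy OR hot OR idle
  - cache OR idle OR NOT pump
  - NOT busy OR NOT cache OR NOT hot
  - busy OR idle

Try idle = False:
  (idle OR NOT ready) forces ready = False.
  (idle OR NOT light OR ready) forces light = False.
  (busy OR idle) forces busy = True.
  (NOT busy OR NOT pump OR ready) forces pump = False.
  clause (NOT busy OR pump OR ready) is falsified — backtrack.
So idle = True.
Set hot = True.
Set light = False.
  then (NOT busy OR NOT idle OR light) forces busy = False.
  then (busy OR NOT ready) forces ready = False.
  then (NOT idle OR pump OR ready) forces pump = True.
  then (NOT cache OR NOT hot OR light OR NOT pump) forces cache = False.
All clauses satisfied.

idle=T, hot=T, light=F, pump=T, ready=F, busy=F, cache=F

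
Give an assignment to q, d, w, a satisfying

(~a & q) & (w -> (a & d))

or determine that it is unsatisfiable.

q=T; d=T; w=F; a=F

  ~a & q = True
    ~a = True
  w -> (a & d) = True
    a & d = False
Both conjuncts True, so the formula holds.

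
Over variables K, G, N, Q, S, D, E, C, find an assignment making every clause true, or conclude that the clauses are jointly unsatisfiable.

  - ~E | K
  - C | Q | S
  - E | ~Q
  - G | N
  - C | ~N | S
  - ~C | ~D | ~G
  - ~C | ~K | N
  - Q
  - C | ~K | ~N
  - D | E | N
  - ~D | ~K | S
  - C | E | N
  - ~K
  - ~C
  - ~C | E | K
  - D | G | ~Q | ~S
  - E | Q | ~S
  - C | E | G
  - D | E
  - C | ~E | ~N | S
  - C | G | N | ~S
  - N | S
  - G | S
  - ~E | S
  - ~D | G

No satisfying assignment exists.

Case K = True:
  Clause (~K) is falsified — contradiction.
Case K = False:
  (~E | K) forces E = False.
  (E | ~Q) forces Q = False.
  Clause (Q) is falsified — contradiction.
Both cases fail, so the formula is unsatisfiable.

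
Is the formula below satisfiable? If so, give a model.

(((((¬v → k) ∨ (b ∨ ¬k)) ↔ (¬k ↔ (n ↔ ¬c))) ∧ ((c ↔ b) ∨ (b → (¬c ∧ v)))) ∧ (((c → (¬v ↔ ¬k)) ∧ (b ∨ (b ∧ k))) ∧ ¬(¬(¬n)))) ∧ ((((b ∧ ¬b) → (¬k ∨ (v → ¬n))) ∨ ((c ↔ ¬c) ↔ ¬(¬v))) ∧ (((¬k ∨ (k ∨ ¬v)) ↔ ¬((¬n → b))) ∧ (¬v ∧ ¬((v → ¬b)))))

Unsatisfiable — no assignment works.

Case v = True: the conjunct ¬v is False.
Case v = False: the conjunct ¬((v → ¬b)) becomes ¬((False → ¬b)) = False.
Both cases fail — unsatisfiable.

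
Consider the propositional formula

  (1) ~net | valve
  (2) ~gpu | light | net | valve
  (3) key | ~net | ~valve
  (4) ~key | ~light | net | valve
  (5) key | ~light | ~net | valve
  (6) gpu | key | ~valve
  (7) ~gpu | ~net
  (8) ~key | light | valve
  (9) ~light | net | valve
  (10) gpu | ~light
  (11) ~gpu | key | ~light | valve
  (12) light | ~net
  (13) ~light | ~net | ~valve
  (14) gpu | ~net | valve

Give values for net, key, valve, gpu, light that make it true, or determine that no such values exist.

Try net = True:
  (~net | valve) forces valve = True.
  (key | ~net | ~valve) forces key = True.
  (~gpu | ~net) forces gpu = False.
  (gpu | ~light) forces light = False.
  clause (light | ~net) is falsified — backtrack.
So net = False.
Set key = False.
Set valve = True.
  then (gpu | key | ~valve) forces gpu = True.
Set light = True.
All clauses satisfied.

net = False, key = False, valve = True, gpu = True, light = True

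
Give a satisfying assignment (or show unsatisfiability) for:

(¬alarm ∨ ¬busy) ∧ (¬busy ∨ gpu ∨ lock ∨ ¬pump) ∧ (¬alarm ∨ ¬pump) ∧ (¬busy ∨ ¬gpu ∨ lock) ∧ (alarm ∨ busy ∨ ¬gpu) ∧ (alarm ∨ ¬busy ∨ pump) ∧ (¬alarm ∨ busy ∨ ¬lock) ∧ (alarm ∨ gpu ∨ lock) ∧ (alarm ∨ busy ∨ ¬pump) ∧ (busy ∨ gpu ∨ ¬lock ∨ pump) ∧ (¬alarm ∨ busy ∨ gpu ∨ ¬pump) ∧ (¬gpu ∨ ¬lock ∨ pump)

gpu = True, busy = False, alarm = True, pump = False, lock = False

Set gpu = True.
Set busy = False.
  then (alarm ∨ busy ∨ ¬gpu) forces alarm = True.
  then (¬alarm ∨ busy ∨ ¬lock) forces lock = False.
  then (¬alarm ∨ ¬pump) forces pump = False.
All clauses satisfied.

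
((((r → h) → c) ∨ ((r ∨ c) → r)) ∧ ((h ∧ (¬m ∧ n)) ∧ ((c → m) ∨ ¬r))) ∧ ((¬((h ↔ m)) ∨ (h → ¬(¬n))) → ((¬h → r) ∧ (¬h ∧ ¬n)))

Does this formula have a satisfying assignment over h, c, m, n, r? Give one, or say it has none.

Unsatisfiable

Case n = True: the conjunct (¬((h ↔ m)) ∨ (h → ¬(¬n))) → ((¬h → r) ∧ (¬h ∧ ¬n)) becomes (¬((h ↔ m)) ∨ True) → ((¬h → r) ∧ False) = False.
Case n = False: the conjunct n is False.
Both cases fail — unsatisfiable.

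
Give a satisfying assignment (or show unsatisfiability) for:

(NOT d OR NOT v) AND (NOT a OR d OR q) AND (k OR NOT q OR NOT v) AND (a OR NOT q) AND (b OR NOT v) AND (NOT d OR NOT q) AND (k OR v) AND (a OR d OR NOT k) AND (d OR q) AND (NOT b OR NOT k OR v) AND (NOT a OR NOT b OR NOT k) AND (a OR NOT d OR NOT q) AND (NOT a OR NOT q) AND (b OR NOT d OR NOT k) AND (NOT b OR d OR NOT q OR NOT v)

Unsatisfiable — no assignment works.

Case q = True:
  (a OR NOT q) forces a = True.
  Clause (NOT a OR NOT q) is falsified — contradiction.
Case q = False:
  (d OR q) forces d = True.
  (NOT d OR NOT v) forces v = False.
  (k OR v) forces k = True.
  (NOT b OR NOT k OR v) forces b = False.
  Clause (b OR NOT d OR NOT k) is falsified — contradiction.
Both cases fail, so the formula is unsatisfiable.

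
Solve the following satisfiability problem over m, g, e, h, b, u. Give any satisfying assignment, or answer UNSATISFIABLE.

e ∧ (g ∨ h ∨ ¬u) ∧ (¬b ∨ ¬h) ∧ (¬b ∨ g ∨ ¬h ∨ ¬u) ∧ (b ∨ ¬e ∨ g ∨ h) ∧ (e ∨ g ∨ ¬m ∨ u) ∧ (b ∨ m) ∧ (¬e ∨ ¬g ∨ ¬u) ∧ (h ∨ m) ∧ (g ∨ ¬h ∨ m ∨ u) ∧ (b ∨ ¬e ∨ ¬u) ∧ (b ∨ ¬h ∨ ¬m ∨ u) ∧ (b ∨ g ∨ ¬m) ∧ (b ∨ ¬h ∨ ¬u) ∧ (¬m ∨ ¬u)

Unit clause (e) forces e = True.
Try m = False:
  (b ∨ m) forces b = True.
  (¬b ∨ ¬h) forces h = False.
  clause (h ∨ m) is falsified — backtrack.
So m = True.
  then (¬m ∨ ¬u) forces u = False.
Set g = False.
  then (b ∨ g ∨ ¬m) forces b = True.
  then (¬b ∨ ¬h) forces h = False.
All clauses satisfied.

m = True, g = False, e = True, h = False, b = True, u = False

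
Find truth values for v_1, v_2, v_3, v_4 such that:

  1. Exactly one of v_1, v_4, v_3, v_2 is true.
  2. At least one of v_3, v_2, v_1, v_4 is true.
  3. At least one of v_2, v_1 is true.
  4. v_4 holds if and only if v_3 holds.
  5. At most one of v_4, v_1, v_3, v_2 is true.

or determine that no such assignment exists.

v_1=T, v_2=F, v_3=F, v_4=F

  (1) {v_1, v_4, v_3, v_2}: 1 true — exactly one ✓
  (2) {v_3, v_2, v_1, v_4}: 1 true — at least one ✓
  (3) {v_2, v_1}: 1 true — at least one ✓
  (4) v_4=F, v_3=F — same ✓
  (5) {v_4, v_1, v_3, v_2}: 1 true — at most one ✓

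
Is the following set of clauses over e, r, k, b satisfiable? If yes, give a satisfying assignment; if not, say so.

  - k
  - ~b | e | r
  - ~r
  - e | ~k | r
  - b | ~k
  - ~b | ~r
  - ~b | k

Unit clause (k) forces k = True.
Unit clause (~r) forces r = False.
In (e | ~k | r) only e is left, so e = True.
In (b | ~k) only b is left, so b = True.
Check each clause:
  (k): k holds.
  (~b | e | r): e holds.
  (~r): ~r holds.
  (e | ~k | r): e holds.
  (b | ~k): b holds.
  (~b | ~r): ~r holds.
  (~b | k): k holds.
All clauses satisfied.

e: True; r: False; k: True; b: True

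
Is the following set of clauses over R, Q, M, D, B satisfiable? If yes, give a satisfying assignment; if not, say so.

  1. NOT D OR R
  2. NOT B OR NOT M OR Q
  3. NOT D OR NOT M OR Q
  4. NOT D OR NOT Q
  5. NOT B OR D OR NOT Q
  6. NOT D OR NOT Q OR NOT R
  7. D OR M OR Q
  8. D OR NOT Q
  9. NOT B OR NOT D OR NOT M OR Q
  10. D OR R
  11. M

R=T; Q=F; M=T; D=F; B=F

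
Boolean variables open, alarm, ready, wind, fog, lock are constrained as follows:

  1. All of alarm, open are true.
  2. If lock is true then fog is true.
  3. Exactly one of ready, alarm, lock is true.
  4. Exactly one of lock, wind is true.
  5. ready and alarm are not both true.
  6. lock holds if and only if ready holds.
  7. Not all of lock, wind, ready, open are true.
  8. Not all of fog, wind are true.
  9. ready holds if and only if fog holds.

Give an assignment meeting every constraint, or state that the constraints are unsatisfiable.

open: True; alarm: True; ready: False; wind: True; fog: False; lock: False

  (1) {alarm, open}: all 2 true ✓
  (2) lock=F ⇒ fog: vacuous ✓
  (3) {ready, alarm, lock}: 1 true — exactly one ✓
  (4) {lock, wind}: 1 true — exactly one ✓
  (5) ready=F, alarm=T — not both ✓
  (6) lock=F, ready=F — same ✓
  (7) {lock, wind, ready, open}: 2/4 true — not all ✓
  (8) {fog, wind}: 1/2 true — not all ✓
  (9) ready=F, fog=F — same ✓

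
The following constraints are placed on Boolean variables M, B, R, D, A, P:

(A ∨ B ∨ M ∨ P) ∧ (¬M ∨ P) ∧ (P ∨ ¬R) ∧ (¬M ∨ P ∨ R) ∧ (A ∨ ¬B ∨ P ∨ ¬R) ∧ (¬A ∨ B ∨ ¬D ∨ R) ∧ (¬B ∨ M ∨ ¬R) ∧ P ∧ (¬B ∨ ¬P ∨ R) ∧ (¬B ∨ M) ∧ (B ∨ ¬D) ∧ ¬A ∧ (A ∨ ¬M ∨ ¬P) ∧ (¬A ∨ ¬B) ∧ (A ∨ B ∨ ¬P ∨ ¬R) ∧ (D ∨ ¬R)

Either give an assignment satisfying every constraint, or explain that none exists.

M = False, B = False, R = False, D = False, A = False, P = True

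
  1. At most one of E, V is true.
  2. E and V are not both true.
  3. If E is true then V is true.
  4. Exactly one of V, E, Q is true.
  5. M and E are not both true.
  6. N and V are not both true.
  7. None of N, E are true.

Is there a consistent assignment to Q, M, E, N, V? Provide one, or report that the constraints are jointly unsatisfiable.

Q: False; M: True; E: False; N: False; V: True

  (1) {E, V}: 1 true — at most one ✓
  (2) E=F, V=T — not both ✓
  (3) E=F ⇒ V: vacuous ✓
  (4) {V, E, Q}: 1 true — exactly one ✓
  (5) M=T, E=F — not both ✓
  (6) N=F, V=T — not both ✓
  (7) {N, E}: 0 true — none ✓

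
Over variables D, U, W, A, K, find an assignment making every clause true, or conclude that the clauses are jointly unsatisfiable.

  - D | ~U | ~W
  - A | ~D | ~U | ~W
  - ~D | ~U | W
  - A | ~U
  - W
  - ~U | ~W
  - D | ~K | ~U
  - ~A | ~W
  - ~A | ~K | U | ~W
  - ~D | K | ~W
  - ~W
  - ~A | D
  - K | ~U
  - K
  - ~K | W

No satisfying assignment exists.

Case W = True:
  Clause (~W) is falsified — contradiction.
Case W = False:
  Clause (W) is falsified — contradiction.
Both cases fail, so the formula is unsatisfiable.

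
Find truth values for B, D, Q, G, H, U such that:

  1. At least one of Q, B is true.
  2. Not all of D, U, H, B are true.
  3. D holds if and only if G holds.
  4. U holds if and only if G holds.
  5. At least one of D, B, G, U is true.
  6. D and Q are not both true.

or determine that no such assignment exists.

B = True, D = False, Q = False, G = False, H = False, U = False

  (1) {Q, B}: 1 true — at least one ✓
  (2) {D, U, H, B}: 1/4 true — not all ✓
  (3) D=F, G=F — same ✓
  (4) U=F, G=F — same ✓
  (5) {D, B, G, U}: 1 true — at least one ✓
  (6) D=F, Q=F — not both ✓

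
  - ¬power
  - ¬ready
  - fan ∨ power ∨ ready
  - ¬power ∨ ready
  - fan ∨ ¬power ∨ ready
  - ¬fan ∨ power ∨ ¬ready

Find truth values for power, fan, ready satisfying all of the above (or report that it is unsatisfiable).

Unit clause (¬power) forces power = False.
Unit clause (¬ready) forces ready = False.
In (fan ∨ power ∨ ready) only fan is left, so fan = True.
All clauses satisfied.

power=F, fan=T, ready=F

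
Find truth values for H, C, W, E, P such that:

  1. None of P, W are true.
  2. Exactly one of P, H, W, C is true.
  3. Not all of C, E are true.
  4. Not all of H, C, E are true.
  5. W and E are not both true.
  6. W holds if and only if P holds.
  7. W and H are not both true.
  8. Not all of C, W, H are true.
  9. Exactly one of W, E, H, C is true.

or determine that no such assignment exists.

H = False, C = True, W = False, E = False, P = False

  (1) {P, W}: 0 true — none ✓
  (2) {P, H, W, C}: 1 true — exactly one ✓
  (3) {C, E}: 1/2 true — not all ✓
  (4) {H, C, E}: 1/3 true — not all ✓
  (5) W=F, E=F — not both ✓
  (6) W=F, P=F — same ✓
  (7) W=F, H=F — not both ✓
  (8) {C, W, H}: 1/3 true — not all ✓
  (9) {W, E, H, C}: 1 true — exactly one ✓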